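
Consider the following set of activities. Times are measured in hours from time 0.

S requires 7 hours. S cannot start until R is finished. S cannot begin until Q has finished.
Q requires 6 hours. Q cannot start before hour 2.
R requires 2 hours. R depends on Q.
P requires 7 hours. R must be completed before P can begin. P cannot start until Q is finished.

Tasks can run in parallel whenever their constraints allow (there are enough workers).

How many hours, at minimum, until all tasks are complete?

Q waits on its own release at hour 2, so it starts at hour 2 and finishes at 2 + 6 = hour 8.
R cannot begin until Q (finishes hour 8). It runs from hour 8 to 8 + 2 = hour 10.
For S: R (finishes hour 10); Q (finishes hour 8). Taking the maximum gives a start of hour 10, and it finishes at 10 + 7 = hour 17.
P needs all of R (finishes hour 10); Q (finishes hour 8). That puts its earliest start at hour 10; it finishes at 10 + 7 = hour 17.
All tasks are finished once the last one completes. Finish times: P at 17, Q at 8, R at 10, S at 17. The latest is hour 17.

17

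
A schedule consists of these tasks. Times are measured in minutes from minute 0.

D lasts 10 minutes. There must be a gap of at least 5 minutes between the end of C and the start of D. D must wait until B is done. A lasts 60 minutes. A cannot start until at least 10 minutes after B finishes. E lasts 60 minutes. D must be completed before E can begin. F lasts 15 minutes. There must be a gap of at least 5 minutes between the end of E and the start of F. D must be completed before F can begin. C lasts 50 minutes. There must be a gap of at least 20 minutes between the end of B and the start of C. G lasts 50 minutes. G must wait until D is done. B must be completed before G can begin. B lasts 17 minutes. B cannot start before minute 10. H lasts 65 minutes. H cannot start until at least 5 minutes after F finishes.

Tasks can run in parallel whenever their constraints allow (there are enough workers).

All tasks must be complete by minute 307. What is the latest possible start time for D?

Nothing follows H; the deadline of minute 307 is its only limit. It must start by 307 − 65 = minute 242.
F feeds into H (must start by minute 242, minus 5-minute gap → minute 237); so F must finish by minute 237 and therefore start by minute 222.
E has to be done before F (must start by minute 222, minus 5-minute gap → minute 217). That means finishing by minute 217, i.e. starting by 217 − 60 = minute 157.
To finish by minute 307, G (duration 50) must start no later than minute 257.
For D: E (must start by minute 157); F (must start by minute 222); G (must start by minute 257). The most restrictive is minute 157; with a 10-minute duration, D must start by minute 147.

147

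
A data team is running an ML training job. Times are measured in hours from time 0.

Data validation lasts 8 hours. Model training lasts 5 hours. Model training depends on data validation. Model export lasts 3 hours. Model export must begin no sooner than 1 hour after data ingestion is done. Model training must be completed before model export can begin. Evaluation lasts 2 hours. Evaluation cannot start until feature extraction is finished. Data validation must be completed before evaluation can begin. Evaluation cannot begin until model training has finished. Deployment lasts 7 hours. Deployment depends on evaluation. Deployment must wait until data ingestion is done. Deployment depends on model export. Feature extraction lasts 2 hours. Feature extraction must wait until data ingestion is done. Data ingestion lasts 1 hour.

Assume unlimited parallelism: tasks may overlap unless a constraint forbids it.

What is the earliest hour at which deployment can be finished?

23

Nothing blocks data validation, so it runs from hour 0 to hour 8.
After data validation (finishes hour 8), model training can start at hour 8 and finishes at hour 13.
Nothing blocks data ingestion, so it runs from hour 0 to hour 1.
Model export has to wait for data ingestion (finishes hour 1, plus 1-hour gap → hour 2); model training (finishes hour 13). The latest of these is hour 13, so model export runs hour 13 to 13 + 3 = hour 16.
Feature extraction waits on data ingestion (finishes hour 1), so it starts at hour 1 and finishes at 1 + 2 = hour 3.
Evaluation cannot start until feature extraction (finishes hour 3); data validation (finishes hour 8); model training (finishes hour 13). The controlling bound is hour 13, so evaluation finishes at 13 + 2 = hour 15.
Deployment needs all of evaluation (finishes hour 15); data ingestion (finishes hour 1); model export (finishes hour 16). That puts its earliest start at hour 16; it finishes at 16 + 7 = hour 23.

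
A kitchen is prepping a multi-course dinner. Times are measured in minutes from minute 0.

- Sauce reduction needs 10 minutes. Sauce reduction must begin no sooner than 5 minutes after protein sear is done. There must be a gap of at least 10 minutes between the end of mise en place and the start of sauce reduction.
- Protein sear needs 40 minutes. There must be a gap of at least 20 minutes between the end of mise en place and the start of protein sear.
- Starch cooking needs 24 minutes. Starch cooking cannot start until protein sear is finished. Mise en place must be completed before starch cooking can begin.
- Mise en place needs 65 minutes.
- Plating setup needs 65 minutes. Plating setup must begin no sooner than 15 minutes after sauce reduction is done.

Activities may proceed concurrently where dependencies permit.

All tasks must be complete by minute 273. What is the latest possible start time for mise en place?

Plating setup must finish by minute 273; it takes 65 minutes, so it must start by 273 − 65 = minute 208.
Sauce reduction feeds into plating setup (must start by minute 208, minus 15-minute gap → minute 193); so sauce reduction must finish by minute 193 and therefore start by minute 183.
To finish by minute 273, starch cooking (duration 24) must start no later than minute 249.
Protein sear feeds sauce reduction (must start by minute 183, minus 5-minute gap → minute 178); starch cooking (must start by minute 249). Taking the minimum, protein sear must finish by minute 178 and start by 178 − 40 = minute 138.
Mise en place has several dependents: protein sear (must start by minute 138, minus 20-minute gap → minute 118); sauce reduction (must start by minute 183, minus 10-minute gap → minute 173); starch cooking (must start by minute 249). The earliest of those limits is minute 118, so mise en place must start by 118 − 65 = minute 53.

53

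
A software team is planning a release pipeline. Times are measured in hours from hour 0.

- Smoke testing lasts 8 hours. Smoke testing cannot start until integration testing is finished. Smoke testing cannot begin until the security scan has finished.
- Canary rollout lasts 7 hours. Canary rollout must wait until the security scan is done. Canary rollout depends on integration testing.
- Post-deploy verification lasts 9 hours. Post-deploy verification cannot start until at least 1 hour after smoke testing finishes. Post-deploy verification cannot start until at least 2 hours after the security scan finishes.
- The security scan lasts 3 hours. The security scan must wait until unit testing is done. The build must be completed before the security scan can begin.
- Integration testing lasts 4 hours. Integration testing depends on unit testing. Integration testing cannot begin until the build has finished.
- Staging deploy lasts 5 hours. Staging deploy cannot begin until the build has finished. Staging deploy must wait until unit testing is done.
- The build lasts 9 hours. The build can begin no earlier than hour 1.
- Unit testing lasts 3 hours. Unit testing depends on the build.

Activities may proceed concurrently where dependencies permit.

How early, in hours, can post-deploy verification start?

26

After its own release at hour 1, the build can start at hour 1 and finishes at hour 10.
After the build (finishes hour 10), unit testing can start at hour 10 and finishes at hour 13.
For the security scan: unit testing (finishes hour 13); the build (finishes hour 10). Taking the maximum gives a start of hour 13, and it finishes at 13 + 3 = hour 16.
Integration testing needs all of unit testing (finishes hour 13); the build (finishes hour 10). That puts its earliest start at hour 13; it finishes at 13 + 4 = hour 17.
Smoke testing has to wait for integration testing (finishes hour 17); the security scan (finishes hour 16). The latest of these is hour 17, so smoke testing runs hour 17 to 17 + 8 = hour 25.
Post-deploy verification waits on smoke testing (finishes hour 25, plus 1-hour gap → hour 26); the security scan (finishes hour 16, plus 2-hour gap → hour 18). The latest of these is hour 26, which is the earliest post-deploy verification can start.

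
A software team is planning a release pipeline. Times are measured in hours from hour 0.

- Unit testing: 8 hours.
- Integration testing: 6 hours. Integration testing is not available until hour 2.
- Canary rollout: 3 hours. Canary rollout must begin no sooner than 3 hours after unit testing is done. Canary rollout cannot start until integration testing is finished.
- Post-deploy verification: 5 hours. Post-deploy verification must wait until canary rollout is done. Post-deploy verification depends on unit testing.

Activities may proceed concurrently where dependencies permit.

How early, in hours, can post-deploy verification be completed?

19

Integration testing waits on its own release at hour 2, so it starts at hour 2 and finishes at 2 + 6 = hour 8.
Unit testing has no prerequisites, so it starts at hour 0 and finishes at hour 8.
For canary rollout: unit testing (finishes hour 8, plus 3-hour gap → hour 11); integration testing (finishes hour 8). Taking the maximum gives a start of hour 11, and it finishes at 11 + 3 = hour 14.
Post-deploy verification cannot start until canary rollout (finishes hour 14); unit testing (finishes hour 8). The controlling bound is hour 14, so post-deploy verification finishes at 14 + 5 = hour 19.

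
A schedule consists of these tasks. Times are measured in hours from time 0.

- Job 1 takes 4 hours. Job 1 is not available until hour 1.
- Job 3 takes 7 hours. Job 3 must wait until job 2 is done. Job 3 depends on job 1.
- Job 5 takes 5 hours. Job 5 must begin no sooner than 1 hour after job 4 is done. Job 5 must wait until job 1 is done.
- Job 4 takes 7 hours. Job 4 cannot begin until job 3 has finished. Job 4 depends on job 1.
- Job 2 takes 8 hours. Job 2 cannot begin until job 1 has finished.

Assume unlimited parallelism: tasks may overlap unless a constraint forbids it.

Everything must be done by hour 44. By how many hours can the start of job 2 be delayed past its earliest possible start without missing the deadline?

11

Job 1 cannot begin until its own release at hour 1. It runs from hour 1 to 1 + 4 = hour 5.
After job 1 (finishes hour 5), job 2 can start at hour 5 and finishes at hour 13.

Working backward from the deadline:
Job 5 must finish by hour 44; it takes 5 hours, so it must start by 44 − 5 = hour 39.
Since job 5 (must start by hour 39, minus 1-hour gap → hour 38) depends on it, job 4 must finish by hour 38. Backing off its 7-hour duration gives a latest start of hour 31.
Job 3 has to be done before job 4 (must start by hour 31). That means finishing by hour 31, i.e. starting by 31 − 7 = hour 24.
Job 2 must finish before job 3 (must start by hour 24). With an 8-hour duration, job 2 must start by 24 − 8 = hour 16.
So job 2 can start as early as hour 5 and as late as hour 16, giving 16 − 5 = 11 hours of slack.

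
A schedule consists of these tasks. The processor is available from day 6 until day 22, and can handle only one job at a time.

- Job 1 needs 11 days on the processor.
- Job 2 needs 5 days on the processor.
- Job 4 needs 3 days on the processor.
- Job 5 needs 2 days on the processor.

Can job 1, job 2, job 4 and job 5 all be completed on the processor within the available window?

No

The processor window is 22 − 6 = 16 days.
Running back to back, the jobs need 11 + 5 + 3 + 2 = 21 days on the processor.
Since 21 > 16, they cannot all fit.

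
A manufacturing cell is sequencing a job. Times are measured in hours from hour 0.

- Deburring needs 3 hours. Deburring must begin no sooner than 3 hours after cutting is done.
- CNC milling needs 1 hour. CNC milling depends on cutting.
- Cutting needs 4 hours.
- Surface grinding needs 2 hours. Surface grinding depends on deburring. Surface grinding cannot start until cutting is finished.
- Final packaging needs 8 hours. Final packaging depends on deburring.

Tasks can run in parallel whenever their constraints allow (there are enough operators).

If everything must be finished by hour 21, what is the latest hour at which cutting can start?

Surface grinding must finish by hour 21; it takes 2 hours, so it must start by 21 − 2 = hour 19.
To finish by hour 21, final packaging (duration 8) must start no later than hour 13.
For deburring: surface grinding (must start by hour 19); final packaging (must start by hour 13). The most restrictive is hour 13; with a 3-hour duration, deburring must start by hour 10.
To finish by hour 21, CNC milling (duration 1) must start no later than hour 20.
Cutting has several dependents: deburring (must start by hour 10, minus 3-hour gap → hour 7); CNC milling (must start by hour 20); surface grinding (must start by hour 19). The earliest of those limits is hour 7, so cutting must start by 7 − 4 = hour 3.

3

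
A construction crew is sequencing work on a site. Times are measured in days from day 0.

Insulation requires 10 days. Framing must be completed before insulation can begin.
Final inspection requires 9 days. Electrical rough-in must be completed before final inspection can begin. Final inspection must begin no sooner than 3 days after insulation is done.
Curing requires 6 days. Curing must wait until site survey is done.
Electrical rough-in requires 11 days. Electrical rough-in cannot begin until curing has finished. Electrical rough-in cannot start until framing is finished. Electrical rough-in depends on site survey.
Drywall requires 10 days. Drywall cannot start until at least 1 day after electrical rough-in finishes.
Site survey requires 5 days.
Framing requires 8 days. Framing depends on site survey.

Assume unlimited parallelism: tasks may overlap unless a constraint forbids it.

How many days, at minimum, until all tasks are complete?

Nothing blocks site survey, so it runs from day 0 to day 5.
Framing waits on site survey (finishes day 5), so it starts at day 5 and finishes at 5 + 8 = day 13.
Insulation cannot begin until framing (finishes day 13). It runs from day 13 to 13 + 10 = day 23.
After site survey (finishes day 5), curing can start at day 5 and finishes at day 11.
Electrical rough-in needs all of curing (finishes day 11); framing (finishes day 13); site survey (finishes day 5). That puts its earliest start at day 13; it finishes at 13 + 11 = day 24.
For final inspection: electrical rough-in (finishes day 24); insulation (finishes day 23, plus 3-day gap → day 26). Taking the maximum gives a start of day 26, and it finishes at 26 + 9 = day 35.
Drywall cannot begin until electrical rough-in (finishes day 24, plus 1-day gap → day 25). It runs from day 25 to 25 + 10 = day 35.
All tasks are finished once the last one completes. Finish times: Site survey at 5, Curing at 11, Framing at 13, Electrical rough-in at 24, Insulation at 23, Drywall at 35, Final inspection at 35. The latest is day 35.

35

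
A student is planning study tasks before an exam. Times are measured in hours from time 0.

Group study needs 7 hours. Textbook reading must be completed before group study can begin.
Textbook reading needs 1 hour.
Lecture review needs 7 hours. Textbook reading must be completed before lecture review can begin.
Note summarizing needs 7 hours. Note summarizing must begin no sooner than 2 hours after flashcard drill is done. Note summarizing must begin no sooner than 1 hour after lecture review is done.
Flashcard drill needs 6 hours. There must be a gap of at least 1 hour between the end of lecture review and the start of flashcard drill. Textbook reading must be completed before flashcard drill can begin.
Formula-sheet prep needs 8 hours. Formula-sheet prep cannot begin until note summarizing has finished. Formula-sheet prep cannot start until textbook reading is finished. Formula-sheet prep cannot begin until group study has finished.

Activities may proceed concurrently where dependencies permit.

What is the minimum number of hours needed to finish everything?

32

Nothing blocks textbook reading, so it runs from hour 0 to hour 1.
After textbook reading (finishes hour 1), group study can start at hour 1 and finishes at hour 8.
Lecture review cannot begin until textbook reading (finishes hour 1). It runs from hour 1 to 1 + 7 = hour 8.
Flashcard drill needs all of lecture review (finishes hour 8, plus 1-hour gap → hour 9); textbook reading (finishes hour 1). That puts its earliest start at hour 9; it finishes at 9 + 6 = hour 15.
Note summarizing cannot start until flashcard drill (finishes hour 15, plus 2-hour gap → hour 17); lecture review (finishes hour 8, plus 1-hour gap → hour 9). The controlling bound is hour 17, so note summarizing finishes at 17 + 7 = hour 24.
Formula-sheet prep cannot start until note summarizing (finishes hour 24); textbook reading (finishes hour 1); group study (finishes hour 8). The controlling bound is hour 24, so formula-sheet prep finishes at 24 + 8 = hour 32.
All tasks are finished once the last one completes. Finish times: Textbook reading at 1, Lecture review at 8, Flashcard drill at 15, Group study at 8, Note summarizing at 24, Formula-sheet prep at 32. The latest is hour 32.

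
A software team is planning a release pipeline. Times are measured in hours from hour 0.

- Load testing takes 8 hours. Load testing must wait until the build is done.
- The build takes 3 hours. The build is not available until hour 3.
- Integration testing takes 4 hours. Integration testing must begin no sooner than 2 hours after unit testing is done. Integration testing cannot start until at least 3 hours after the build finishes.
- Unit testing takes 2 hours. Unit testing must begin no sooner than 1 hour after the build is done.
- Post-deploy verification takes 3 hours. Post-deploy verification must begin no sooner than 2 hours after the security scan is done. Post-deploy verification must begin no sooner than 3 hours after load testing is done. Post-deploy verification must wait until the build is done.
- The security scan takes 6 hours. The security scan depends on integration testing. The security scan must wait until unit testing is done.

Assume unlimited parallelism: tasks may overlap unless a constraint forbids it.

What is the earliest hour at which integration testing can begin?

The build waits on its own release at hour 3, so it starts at hour 3 and finishes at 3 + 3 = hour 6.
Unit testing cannot begin until the build (finishes hour 6, plus 1-hour gap → hour 7). It runs from hour 7 to 7 + 2 = hour 9.
Integration testing waits on unit testing (finishes hour 9, plus 2-hour gap → hour 11); the build (finishes hour 6, plus 3-hour gap → hour 9). The latest of these is hour 11, which is the earliest integration testing can start.

11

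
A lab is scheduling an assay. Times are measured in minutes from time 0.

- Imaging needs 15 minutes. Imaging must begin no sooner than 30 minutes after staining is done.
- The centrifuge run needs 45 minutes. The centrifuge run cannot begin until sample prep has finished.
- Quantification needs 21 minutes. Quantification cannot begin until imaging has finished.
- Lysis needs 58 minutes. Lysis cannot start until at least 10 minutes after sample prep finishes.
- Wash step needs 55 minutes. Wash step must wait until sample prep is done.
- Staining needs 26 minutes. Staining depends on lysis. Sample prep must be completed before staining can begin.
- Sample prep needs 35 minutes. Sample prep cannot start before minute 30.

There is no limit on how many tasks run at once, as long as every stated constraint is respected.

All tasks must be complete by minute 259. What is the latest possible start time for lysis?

To finish by minute 259, quantification (duration 21) must start no later than minute 238.
Since quantification (must start by minute 238) depends on it, imaging must finish by minute 238. Backing off its 15-minute duration gives a latest start of minute 223.
Staining has to be done before imaging (must start by minute 223, minus 30-minute gap → minute 193). That means finishing by minute 193, i.e. starting by 193 − 26 = minute 167.
Since staining (must start by minute 167) depends on it, lysis must finish by minute 167. Backing off its 58-minute duration gives a latest start of minute 109.

109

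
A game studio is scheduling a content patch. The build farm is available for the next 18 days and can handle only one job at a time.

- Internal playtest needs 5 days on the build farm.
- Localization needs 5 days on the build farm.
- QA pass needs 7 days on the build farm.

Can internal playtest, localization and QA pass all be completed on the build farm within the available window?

Yes

Running back to back, the jobs need 5 + 5 + 7 = 17 days on the build farm.
Since 17 ≤ 18, they fit within the window.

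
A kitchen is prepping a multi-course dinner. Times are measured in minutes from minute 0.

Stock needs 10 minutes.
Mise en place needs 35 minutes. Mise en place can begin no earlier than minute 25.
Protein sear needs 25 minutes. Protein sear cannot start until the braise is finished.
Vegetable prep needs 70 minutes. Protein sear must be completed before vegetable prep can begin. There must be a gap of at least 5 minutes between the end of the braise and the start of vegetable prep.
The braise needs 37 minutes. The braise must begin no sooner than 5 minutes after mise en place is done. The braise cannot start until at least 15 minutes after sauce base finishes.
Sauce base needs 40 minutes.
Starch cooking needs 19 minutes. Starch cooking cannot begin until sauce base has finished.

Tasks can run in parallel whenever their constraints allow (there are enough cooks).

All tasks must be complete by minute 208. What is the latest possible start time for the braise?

Vegetable prep has no dependents, so it just needs to finish by minute 208. Starting by 208 − 70 = minute 138 achieves that.
Protein sear feeds into vegetable prep (must start by minute 138); so protein sear must finish by minute 138 and therefore start by minute 113.
The braise has several dependents: protein sear (must start by minute 113); vegetable prep (must start by minute 138, minus 5-minute gap → minute 133). The earliest of those limits is minute 113, so the braise must start by 113 − 37 = minute 76.

76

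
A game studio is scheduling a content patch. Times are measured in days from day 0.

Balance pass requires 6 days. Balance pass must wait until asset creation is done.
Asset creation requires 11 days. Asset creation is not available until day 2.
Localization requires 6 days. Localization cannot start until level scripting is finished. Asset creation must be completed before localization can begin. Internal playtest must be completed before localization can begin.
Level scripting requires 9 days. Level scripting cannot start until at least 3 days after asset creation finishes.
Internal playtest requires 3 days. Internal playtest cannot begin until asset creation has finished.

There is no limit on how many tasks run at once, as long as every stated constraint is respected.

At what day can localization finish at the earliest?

31

Asset creation cannot begin until its own release at day 2. It runs from day 2 to 2 + 11 = day 13.
After asset creation (finishes day 13), internal playtest can start at day 13 and finishes at day 16.
Level scripting waits on asset creation (finishes day 13, plus 3-day gap → day 16), so it starts at day 16 and finishes at 16 + 9 = day 25.
Localization has to wait for level scripting (finishes day 25); asset creation (finishes day 13); internal playtest (finishes day 16). The latest of these is day 25, so localization runs day 25 to 25 + 6 = day 31.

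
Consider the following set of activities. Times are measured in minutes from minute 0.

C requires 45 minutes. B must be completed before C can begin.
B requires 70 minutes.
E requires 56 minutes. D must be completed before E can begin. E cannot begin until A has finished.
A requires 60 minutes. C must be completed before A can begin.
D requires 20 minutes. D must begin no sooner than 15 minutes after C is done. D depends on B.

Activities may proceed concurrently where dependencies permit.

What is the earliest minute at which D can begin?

Nothing blocks B, so it runs from minute 0 to minute 70.
C cannot begin until B (finishes minute 70). It runs from minute 70 to 70 + 45 = minute 115.
D waits on C (finishes minute 115, plus 15-minute gap → minute 130); B (finishes minute 70). The latest of these is minute 130, which is the earliest D can start.

130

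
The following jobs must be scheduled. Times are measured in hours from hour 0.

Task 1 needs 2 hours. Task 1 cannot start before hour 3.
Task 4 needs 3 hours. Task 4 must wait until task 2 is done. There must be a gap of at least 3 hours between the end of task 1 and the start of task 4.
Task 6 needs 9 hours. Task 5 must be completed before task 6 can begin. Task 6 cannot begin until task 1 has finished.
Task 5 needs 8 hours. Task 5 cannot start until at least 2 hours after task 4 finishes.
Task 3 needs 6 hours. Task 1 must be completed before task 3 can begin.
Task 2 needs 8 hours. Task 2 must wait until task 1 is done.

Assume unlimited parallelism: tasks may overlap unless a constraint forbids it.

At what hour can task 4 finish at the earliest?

Task 1 waits on its own release at hour 3, so it starts at hour 3 and finishes at 3 + 2 = hour 5.
Task 2 cannot begin until task 1 (finishes hour 5). It runs from hour 5 to 5 + 8 = hour 13.
Task 4 has to wait for task 2 (finishes hour 13); task 1 (finishes hour 5, plus 3-hour gap → hour 8). The latest of these is hour 13, so task 4 runs hour 13 to 13 + 3 = hour 16.

16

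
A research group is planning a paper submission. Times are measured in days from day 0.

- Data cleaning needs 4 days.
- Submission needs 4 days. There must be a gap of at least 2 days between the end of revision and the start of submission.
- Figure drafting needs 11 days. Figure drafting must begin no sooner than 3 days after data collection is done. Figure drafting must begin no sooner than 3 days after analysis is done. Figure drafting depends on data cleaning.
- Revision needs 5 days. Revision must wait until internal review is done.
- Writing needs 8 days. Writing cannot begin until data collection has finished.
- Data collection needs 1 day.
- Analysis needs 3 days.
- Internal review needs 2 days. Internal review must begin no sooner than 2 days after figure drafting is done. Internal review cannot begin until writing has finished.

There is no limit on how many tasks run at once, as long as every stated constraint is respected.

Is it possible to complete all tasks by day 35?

Analysis has no prerequisites, so it starts at day 0 and finishes at day 3.
Data cleaning has no prerequisites, so it starts at day 0 and finishes at day 4.
Nothing blocks data collection, so it runs from day 0 to day 1.
After data collection (finishes day 1), writing can start at day 1 and finishes at day 9.
Figure drafting has to wait for data collection (finishes day 1, plus 3-day gap → day 4); analysis (finishes day 3, plus 3-day gap → day 6); data cleaning (finishes day 4). The latest of these is day 6, so figure drafting runs day 6 to 6 + 11 = day 17.
Internal review needs all of figure drafting (finishes day 17, plus 2-day gap → day 19); writing (finishes day 9). That puts its earliest start at day 19; it finishes at 19 + 2 = day 21.
After internal review (finishes day 21), revision can start at day 21 and finishes at day 26.
Submission cannot begin until revision (finishes day 26, plus 2-day gap → day 28). It runs from day 28 to 28 + 4 = day 32.
Every task is finished by day 32, which is no later than the deadline of 35, so the schedule is feasible.

Yes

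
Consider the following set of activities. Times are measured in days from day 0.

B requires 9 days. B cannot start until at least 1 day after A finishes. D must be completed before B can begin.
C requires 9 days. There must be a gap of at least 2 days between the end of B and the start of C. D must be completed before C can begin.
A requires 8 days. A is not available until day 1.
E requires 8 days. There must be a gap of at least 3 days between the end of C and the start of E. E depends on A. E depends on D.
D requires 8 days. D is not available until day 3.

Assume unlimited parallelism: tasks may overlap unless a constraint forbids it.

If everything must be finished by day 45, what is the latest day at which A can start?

To finish by day 45, E (duration 8) must start no later than day 37.
Since E (must start by day 37, minus 3-day gap → day 34) depends on it, C must finish by day 34. Backing off its 9-day duration gives a latest start of day 25.
B must finish before C (must start by day 25, minus 2-day gap → day 23). With a 9-day duration, B must start by 23 − 9 = day 14.
A must finish in time for B (must start by day 14, minus 1-day gap → day 13); E (must start by day 37). The tightest is day 13, so A must start by 13 − 8 = day 5.

5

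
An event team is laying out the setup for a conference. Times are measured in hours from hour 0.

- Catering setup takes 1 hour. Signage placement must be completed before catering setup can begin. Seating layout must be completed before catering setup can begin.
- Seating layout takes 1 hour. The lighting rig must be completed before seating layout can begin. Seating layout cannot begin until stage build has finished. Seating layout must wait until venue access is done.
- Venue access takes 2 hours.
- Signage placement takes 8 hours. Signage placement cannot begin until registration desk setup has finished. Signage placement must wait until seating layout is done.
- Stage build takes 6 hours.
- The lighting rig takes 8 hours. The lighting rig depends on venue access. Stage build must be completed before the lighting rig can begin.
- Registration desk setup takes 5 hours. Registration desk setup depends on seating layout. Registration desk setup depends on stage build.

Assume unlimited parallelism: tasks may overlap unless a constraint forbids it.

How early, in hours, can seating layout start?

14

Stage build has no prerequisites, so it starts at hour 0 and finishes at hour 6.
Venue access has no prerequisites, so it starts at hour 0 and finishes at hour 2.
For the lighting rig: venue access (finishes hour 2); stage build (finishes hour 6). Taking the maximum gives a start of hour 6, and it finishes at 6 + 8 = hour 14.
Seating layout waits on the lighting rig (finishes hour 14); stage build (finishes hour 6); venue access (finishes hour 2). The latest of these is hour 14, which is the earliest seating layout can start.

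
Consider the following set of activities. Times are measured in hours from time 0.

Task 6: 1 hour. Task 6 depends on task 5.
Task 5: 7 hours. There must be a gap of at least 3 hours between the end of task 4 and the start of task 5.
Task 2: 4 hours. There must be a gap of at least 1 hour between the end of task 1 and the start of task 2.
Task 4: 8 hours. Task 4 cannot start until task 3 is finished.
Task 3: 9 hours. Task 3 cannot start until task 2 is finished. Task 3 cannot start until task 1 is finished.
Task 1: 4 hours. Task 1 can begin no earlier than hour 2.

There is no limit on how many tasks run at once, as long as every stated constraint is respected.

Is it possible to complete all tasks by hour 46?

Yes

Task 1 cannot begin until its own release at hour 2. It runs from hour 2 to 2 + 4 = hour 6.
Task 2 waits on task 1 (finishes hour 6, plus 1-hour gap → hour 7), so it starts at hour 7 and finishes at 7 + 4 = hour 11.
Task 3 cannot start until task 2 (finishes hour 11); task 1 (finishes hour 6). The controlling bound is hour 11, so task 3 finishes at 11 + 9 = hour 20.
After task 3 (finishes hour 20), task 4 can start at hour 20 and finishes at hour 28.
Task 5 waits on task 4 (finishes hour 28, plus 3-hour gap → hour 31), so it starts at hour 31 and finishes at 31 + 7 = hour 38.
After task 5 (finishes hour 38), task 6 can start at hour 38 and finishes at hour 39.
Every task is finished by hour 39, which is no later than the deadline of 46, so the schedule is feasible.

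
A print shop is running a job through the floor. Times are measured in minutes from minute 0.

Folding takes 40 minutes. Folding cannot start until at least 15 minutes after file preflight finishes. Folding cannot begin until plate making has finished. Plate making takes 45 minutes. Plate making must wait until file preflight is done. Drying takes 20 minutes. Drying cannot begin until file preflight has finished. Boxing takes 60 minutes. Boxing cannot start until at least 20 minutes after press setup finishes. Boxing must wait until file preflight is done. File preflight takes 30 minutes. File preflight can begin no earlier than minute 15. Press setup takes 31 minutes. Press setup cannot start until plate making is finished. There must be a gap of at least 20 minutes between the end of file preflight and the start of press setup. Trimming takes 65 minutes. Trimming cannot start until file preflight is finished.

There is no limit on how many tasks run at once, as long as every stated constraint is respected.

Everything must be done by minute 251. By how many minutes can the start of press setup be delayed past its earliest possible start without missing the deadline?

After its own release at minute 15, file preflight can start at minute 15 and finishes at minute 45.
Plate making waits on file preflight (finishes minute 45), so it starts at minute 45 and finishes at 45 + 45 = minute 90.
Press setup cannot start until plate making (finishes minute 90); file preflight (finishes minute 45, plus 20-minute gap → minute 65). The controlling bound is minute 90, so press setup finishes at 90 + 31 = minute 121.

Working backward from the deadline:
Boxing must finish by minute 251; it takes 60 minutes, so it must start by 251 − 60 = minute 191.
Press setup feeds into boxing (must start by minute 191, minus 20-minute gap → minute 171); so press setup must finish by minute 171 and therefore start by minute 140.
So press setup can start as early as minute 90 and as late as minute 140, giving 140 − 90 = 50 minutes of slack.

50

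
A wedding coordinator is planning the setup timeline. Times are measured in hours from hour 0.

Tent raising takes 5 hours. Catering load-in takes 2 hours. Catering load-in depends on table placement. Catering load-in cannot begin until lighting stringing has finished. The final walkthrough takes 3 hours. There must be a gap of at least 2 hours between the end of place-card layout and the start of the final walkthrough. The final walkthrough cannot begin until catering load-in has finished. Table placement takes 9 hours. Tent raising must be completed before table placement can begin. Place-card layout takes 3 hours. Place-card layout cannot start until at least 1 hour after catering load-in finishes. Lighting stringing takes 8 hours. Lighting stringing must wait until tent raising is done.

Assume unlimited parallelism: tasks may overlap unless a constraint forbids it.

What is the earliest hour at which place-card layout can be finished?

Nothing blocks tent raising, so it runs from hour 0 to hour 5.
Lighting stringing waits on tent raising (finishes hour 5), so it starts at hour 5 and finishes at 5 + 8 = hour 13.
After tent raising (finishes hour 5), table placement can start at hour 5 and finishes at hour 14.
Catering load-in cannot start until table placement (finishes hour 14); lighting stringing (finishes hour 13). The controlling bound is hour 14, so catering load-in finishes at 14 + 2 = hour 16.
Place-card layout cannot begin until catering load-in (finishes hour 16, plus 1-hour gap → hour 17). It runs from hour 17 to 17 + 3 = hour 20.

20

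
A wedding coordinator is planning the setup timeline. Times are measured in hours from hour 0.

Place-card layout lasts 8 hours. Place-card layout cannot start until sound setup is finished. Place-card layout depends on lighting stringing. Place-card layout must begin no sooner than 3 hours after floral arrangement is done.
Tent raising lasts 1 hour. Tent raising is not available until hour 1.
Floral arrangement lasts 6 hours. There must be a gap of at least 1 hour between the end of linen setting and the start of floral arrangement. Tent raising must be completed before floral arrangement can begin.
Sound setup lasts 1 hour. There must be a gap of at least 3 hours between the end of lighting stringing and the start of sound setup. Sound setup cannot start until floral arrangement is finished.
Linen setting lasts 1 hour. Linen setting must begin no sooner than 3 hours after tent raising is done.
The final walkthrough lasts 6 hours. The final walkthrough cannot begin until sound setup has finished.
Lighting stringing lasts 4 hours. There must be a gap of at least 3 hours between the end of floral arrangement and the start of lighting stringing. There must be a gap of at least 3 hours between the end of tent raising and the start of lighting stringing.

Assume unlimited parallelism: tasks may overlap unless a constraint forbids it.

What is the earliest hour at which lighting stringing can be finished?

20

Tent raising cannot begin until its own release at hour 1. It runs from hour 1 to 1 + 1 = hour 2.
After tent raising (finishes hour 2, plus 3-hour gap → hour 5), linen setting can start at hour 5 and finishes at hour 6.
For floral arrangement: linen setting (finishes hour 6, plus 1-hour gap → hour 7); tent raising (finishes hour 2). Taking the maximum gives a start of hour 7, and it finishes at 7 + 6 = hour 13.
Lighting stringing has to wait for floral arrangement (finishes hour 13, plus 3-hour gap → hour 16); tent raising (finishes hour 2, plus 3-hour gap → hour 5). The latest of these is hour 16, so lighting stringing runs hour 16 to 16 + 4 = hour 20.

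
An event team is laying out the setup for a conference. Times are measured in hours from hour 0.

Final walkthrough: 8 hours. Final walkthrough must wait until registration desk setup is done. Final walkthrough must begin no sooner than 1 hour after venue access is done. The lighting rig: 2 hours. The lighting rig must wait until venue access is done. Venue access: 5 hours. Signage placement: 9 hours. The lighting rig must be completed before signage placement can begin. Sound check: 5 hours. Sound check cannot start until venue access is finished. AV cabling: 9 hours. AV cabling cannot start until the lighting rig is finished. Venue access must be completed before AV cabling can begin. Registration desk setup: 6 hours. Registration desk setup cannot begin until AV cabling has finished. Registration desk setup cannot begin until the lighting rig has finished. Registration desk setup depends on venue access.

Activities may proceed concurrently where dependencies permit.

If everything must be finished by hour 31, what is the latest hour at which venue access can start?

Final walkthrough must finish by hour 31; it takes 8 hours, so it must start by 31 − 8 = hour 23.
Registration desk setup feeds into final walkthrough (must start by hour 23); so registration desk setup must finish by hour 23 and therefore start by hour 17.
AV cabling must finish before registration desk setup (must start by hour 17). With a 9-hour duration, AV cabling must start by 17 − 9 = hour 8.
Nothing follows signage placement; the deadline of hour 31 is its only limit. It must start by 31 − 9 = hour 22.
For the lighting rig: AV cabling (must start by hour 8); registration desk setup (must start by hour 17); signage placement (must start by hour 22). The most restrictive is hour 8; with a 2-hour duration, the lighting rig must start by hour 6.
Nothing follows sound check; the deadline of hour 31 is its only limit. It must start by 31 − 5 = hour 26.
Venue access must finish in time for the lighting rig (must start by hour 6); AV cabling (must start by hour 8); registration desk setup (must start by hour 17); sound check (must start by hour 26); final walkthrough (must start by hour 23, minus 1-hour gap → hour 22). The tightest is hour 6, so venue access must start by 6 − 5 = hour 1.

1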